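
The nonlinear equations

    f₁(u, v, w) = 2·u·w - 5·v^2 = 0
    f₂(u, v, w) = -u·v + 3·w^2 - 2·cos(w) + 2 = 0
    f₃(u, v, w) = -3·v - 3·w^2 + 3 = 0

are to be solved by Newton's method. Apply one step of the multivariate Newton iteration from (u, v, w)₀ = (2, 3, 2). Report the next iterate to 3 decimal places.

(0.831, 1.462, 0.884)

At (2, 3, 2): F = (-37.000, 8.83229, -18.000).
Jacobian J = [[2·w, -10·v, 2·u], [-v, -u, 6·w + 2·sin(w)], [0, -3, -6·w]].
At the point, J = [[4.000, -30.000, 4.000], [-3.000, -2.000, 13.81859], [0.000, -3.000, -12.000]] (det J = 1377.82314).
Solving J·Δ = −F gives Δ = (-1.169, -1.538, -1.116).
Then the next iterate is (u, v, w)₁ = (0.831, 1.462, 0.884).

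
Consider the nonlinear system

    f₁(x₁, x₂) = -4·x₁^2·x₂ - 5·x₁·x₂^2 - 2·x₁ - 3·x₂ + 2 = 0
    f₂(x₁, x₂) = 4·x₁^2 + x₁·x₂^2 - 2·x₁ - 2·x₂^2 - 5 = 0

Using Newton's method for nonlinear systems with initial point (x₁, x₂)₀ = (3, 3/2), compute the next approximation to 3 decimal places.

(1.941, 0.975)

At (3, 3/2): F = (-96.250, 27.250).
Jacobian J = [[-8·x₁·x₂ - 5·x₂^2 - 2, -4·x₁^2 - 10·x₁·x₂ - 3], [8·x₁ + x₂^2 - 2, 2·x₁·x₂ - 4·x₂]].
At the point, J = [[-49.250, -84.000], [24.250, 3.000]] (det J = 1889.250).
Solving J·Δ = −F gives Δ = (-1.059, -0.525).
Then the next iterate is (x₁, x₂)₁ = (1.941, 0.975).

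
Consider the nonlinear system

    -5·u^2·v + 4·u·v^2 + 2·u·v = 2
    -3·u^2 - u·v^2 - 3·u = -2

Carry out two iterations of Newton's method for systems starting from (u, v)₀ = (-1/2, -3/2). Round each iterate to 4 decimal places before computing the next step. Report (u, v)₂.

At (-1/2, -3/2): F = (-3.1250, 3.8750).
Jacobian J = [[-10·u·v + 4·v^2 + 2·v, -5·u^2 + 8·u·v + 2·u], [-6·u - v^2 - 3, -2·u·v]].
At the point, J = [[-1.5000, 3.7500], [-2.2500, -1.5000]] (det J = 10.6875).
Solving J·Δ = −F gives Δ = (0.9211, 1.2018).
Then the next iterate is (u, v)₁ = (0.4211, -0.2982).
Round to (0.4211, -0.2982) and repeat: F = (-1.836970, 0.167279), J = [[1.015013, -1.049002], [-5.615523, 0.251144]].
Δ = (-0.0507, -1.8002), so (u, v)₂ = (0.3704, -2.0984).

(0.3704, -2.0984)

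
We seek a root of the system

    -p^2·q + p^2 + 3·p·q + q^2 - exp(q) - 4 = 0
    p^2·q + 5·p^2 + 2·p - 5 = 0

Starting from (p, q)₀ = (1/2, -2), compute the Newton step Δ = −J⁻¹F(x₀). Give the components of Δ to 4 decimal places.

(0.7292, -1.5849)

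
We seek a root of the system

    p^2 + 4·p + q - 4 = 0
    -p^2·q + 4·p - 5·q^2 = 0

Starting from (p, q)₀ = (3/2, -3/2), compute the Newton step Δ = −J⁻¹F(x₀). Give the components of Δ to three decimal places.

(-0.457, 0.452)

At (3/2, -3/2): F = (2.750, -1.875).
Jacobian J = [[2·p + 4, 1], [-2·p·q + 4, -p^2 - 10·q]].
At the point, J = [[7.000, 1.000], [8.500, 12.750]] (det J = 80.750).
Solving J·Δ = −F gives Δ = (-0.457, 0.452).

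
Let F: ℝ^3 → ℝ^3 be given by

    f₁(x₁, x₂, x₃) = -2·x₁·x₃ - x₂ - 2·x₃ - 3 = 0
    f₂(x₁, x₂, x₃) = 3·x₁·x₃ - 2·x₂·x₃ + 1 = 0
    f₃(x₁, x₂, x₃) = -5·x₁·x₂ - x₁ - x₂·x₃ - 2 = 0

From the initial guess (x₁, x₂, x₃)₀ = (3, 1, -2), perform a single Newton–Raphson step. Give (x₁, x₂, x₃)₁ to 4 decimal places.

At (3, 1, -2): F = (12.0000, -13.0000, -18.0000).
Jacobian J = [[-2·x₃, -1, -2·x₁ - 2], [3·x₃, -2·x₃, 3·x₁ - 2·x₂], [-5·x₂ - 1, -5·x₁ - x₃, -x₂]].
At the point, J = [[4.0000, -1.0000, -8.0000], [-6.0000, 4.0000, 7.0000], [-6.0000, -13.0000, -1.0000]] (det J = -420.0000).
Solving J·Δ = −F gives Δ = (-1.7738, -0.6190, 0.6905).
Then the next iterate is (x₁, x₂, x₃)₁ = (1.2262, 0.3810, -1.3095).

(1.2262, 0.3810, -1.3095)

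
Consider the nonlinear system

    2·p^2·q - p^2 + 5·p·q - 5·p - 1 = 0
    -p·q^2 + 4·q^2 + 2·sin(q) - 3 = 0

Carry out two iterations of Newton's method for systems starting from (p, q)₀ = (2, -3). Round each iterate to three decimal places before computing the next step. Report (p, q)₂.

(0.320, -1.105)

At (2, -3): F = (-69.000, 14.71776).
Jacobian J = [[4·p·q - 2·p + 5·q - 5, 2·p^2 + 5·p], [-q^2, -2·p·q + 8·q + 2·cos(q)]].
At the point, J = [[-48.000, 18.000], [-9.000, -13.97998]] (det J = 833.03928).
Solving J·Δ = −F gives Δ = (-0.840, 1.594).
Then the next iterate is (p, q)₁ = (1.160, -1.406).
Round to (1.160, -1.406) and repeat: F = (-20.08423, 0.64131), J = [[-20.87384, 8.49120], [-1.97684, -7.65798]].
Δ = (-0.840, 0.301), so (p, q)₂ = (0.320, -1.105).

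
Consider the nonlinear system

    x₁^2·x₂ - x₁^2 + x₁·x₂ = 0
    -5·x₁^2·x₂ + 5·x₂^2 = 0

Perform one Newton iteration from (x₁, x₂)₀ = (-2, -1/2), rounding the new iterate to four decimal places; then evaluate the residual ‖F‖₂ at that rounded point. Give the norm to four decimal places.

3.5873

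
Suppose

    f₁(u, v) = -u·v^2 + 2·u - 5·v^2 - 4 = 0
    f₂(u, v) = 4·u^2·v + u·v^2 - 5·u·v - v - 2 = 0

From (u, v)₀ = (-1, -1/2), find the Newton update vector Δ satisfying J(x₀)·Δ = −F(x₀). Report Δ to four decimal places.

(-3.3778, 3.2278)

At (-1, -1/2): F = (-7.0000, -6.2500).
Jacobian J = [[-v^2 + 2, -2·u·v - 10·v], [8·u·v + v^2 - 5·v, 4·u^2 + 2·u·v - 5·u - 1]].
At the point, J = [[1.7500, 4.0000], [6.7500, 9.0000]] (det J = -11.2500).
Solving J·Δ = −F gives Δ = (-3.3778, 3.2278).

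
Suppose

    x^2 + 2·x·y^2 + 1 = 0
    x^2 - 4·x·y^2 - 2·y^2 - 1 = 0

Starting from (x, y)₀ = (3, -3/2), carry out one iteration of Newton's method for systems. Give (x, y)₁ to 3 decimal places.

At (3, -3/2): F = (23.500, -23.500).
Jacobian J = [[2·x + 2·y^2, 4·x·y], [2·x - 4·y^2, -8·x·y - 4·y]].
At the point, J = [[10.500, -18.000], [-3.000, 42.000]] (det J = 387.000).
Solving J·Δ = −F gives Δ = (-1.457, 0.455).
Then the next iterate is (x, y)₁ = (1.543, -1.045).

(1.543, -1.045)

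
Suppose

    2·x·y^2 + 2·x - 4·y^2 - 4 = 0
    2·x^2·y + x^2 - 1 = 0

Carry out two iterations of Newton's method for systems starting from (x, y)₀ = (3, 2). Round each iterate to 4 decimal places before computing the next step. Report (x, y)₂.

(0.4803, 2.4755)

At (3, 2): F = (10.0000, 44.0000).
Jacobian J = [[2·y^2 + 2, 4·x·y - 8·y], [4·x·y + 2·x, 2·x^2]].
At the point, J = [[10.0000, 8.0000], [30.0000, 18.0000]] (det J = -60.0000).
Solving J·Δ = −F gives Δ = (-2.8667, 2.3333).
Then the next iterate is (x, y)₁ = (0.1333, 4.3333).
Round to (0.1333, 4.3333) and repeat: F = (-73.837277, -0.828235), J = [[39.554978, -32.355884], [2.577116, 0.035538]].
Δ = (0.3470, -1.8578), so (x, y)₂ = (0.4803, 2.4755).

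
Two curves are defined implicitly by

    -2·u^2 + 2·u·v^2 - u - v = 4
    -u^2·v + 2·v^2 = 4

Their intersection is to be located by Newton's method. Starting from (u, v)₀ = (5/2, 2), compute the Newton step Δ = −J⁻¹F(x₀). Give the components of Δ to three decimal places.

At (5/2, 2): F = (-1.000, -8.500).
Jacobian J = [[-4·u + 2·v^2 - 1, 4·u·v - 1], [-2·u·v, -u^2 + 4·v]].
At the point, J = [[-3.000, 19.000], [-10.000, 1.750]] (det J = 184.750).
Solving J·Δ = −F gives Δ = (-0.865, -0.084).

(-0.865, -0.084)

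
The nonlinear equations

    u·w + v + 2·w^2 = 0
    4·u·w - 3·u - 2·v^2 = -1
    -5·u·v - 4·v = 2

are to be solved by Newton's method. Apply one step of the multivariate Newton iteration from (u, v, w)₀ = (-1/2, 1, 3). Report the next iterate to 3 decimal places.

(-0.791, -0.365, 1.673)

At (-1/2, 1, 3): F = (17.500, -5.500, -3.500).
Jacobian J = [[w, 1, u + 4·w], [4·w - 3, -4·v, 4·u], [-5·v, -5·u - 4, 0]].
At the point, J = [[3.000, 1.000, 11.500], [9.000, -4.000, -2.000], [-5.000, -1.500, 0.000]] (det J = -384.250).
Solving J·Δ = −F gives Δ = (-0.291, -1.365, -1.327).
Then the next iterate is (u, v, w)₁ = (-0.791, -0.365, 1.673).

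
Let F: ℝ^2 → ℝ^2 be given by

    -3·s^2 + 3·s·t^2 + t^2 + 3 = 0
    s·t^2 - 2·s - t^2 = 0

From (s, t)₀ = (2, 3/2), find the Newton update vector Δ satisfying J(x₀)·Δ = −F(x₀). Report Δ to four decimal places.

At (2, 3/2): F = (6.7500, -1.7500).
Jacobian J = [[-6·s + 3·t^2, 6·s·t + 2·t], [t^2 - 2, 2·s·t - 2·t]].
At the point, J = [[-5.2500, 21.0000], [0.2500, 3.0000]] (det J = -21.0000).
Solving J·Δ = −F gives Δ = (2.7143, 0.3571).

(2.7143, 0.3571)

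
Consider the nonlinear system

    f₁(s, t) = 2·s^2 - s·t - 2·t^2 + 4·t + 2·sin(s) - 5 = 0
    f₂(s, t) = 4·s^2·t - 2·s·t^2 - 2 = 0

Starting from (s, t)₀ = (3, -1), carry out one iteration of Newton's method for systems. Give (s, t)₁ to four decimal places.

(1.9172, -0.6699)

At (3, -1): F = (10.282240, -44.0000).
Jacobian J = [[4·s - t + 2·cos(s), -s - 4·t + 4], [8·s·t - 2·t^2, 4·s^2 - 4·s·t]].
At the point, J = [[11.020015, 5.0000], [-26.0000, 48.0000]] (det J = 658.960720).
Solving J·Δ = −F gives Δ = (-1.0828, 0.3301).
Then the next iterate is (s, t)₁ = (1.9172, -0.6699).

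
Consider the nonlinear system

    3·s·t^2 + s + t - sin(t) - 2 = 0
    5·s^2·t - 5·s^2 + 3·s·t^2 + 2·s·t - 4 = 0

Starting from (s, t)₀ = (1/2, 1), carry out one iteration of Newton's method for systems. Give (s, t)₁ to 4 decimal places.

(-1.1269, 2.8351)

At (1/2, 1): F = (0.158529, -1.5000).
Jacobian J = [[3·t^2 + 1, 6·s·t - cos(t) + 1], [10·s·t - 10·s + 3·t^2 + 2·t, 5·s^2 + 6·s·t + 2·s]].
At the point, J = [[4.0000, 3.459698], [5.0000, 5.2500]] (det J = 3.701512).
Solving J·Δ = −F gives Δ = (-1.6269, 1.8351).
Then the next iterate is (s, t)₁ = (-1.1269, 2.8351).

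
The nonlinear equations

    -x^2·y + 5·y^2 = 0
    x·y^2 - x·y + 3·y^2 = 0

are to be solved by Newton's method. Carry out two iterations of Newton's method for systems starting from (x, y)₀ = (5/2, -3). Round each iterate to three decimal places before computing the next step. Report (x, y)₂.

(0.415, -1.033)

At (5/2, -3): F = (63.750, 57.000).
Jacobian J = [[-2·x·y, -x^2 + 10·y], [y^2 - y, 2·x·y - x + 6·y]].
At the point, J = [[15.000, -36.250], [12.000, -35.500]] (det J = -97.500).
Solving J·Δ = −F gives Δ = (-2.019, 0.923).
Then the next iterate is (x, y)₁ = (0.481, -2.077).
Round to (0.481, -2.077) and repeat: F = (22.05018, 16.01582), J = [[1.99807, -21.00136], [6.39093, -14.94107]].
Δ = (-0.066, 1.044), so (x, y)₂ = (0.415, -1.033).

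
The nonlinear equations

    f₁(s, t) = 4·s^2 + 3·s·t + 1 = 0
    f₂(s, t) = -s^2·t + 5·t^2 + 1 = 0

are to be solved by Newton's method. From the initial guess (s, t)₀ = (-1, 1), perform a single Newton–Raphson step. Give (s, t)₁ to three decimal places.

(-0.154, 0.256)

At (-1, 1): F = (2.000, 5.000).
Jacobian J = [[8·s + 3·t, 3·s], [-2·s·t, -s^2 + 10·t]].
At the point, J = [[-5.000, -3.000], [2.000, 9.000]] (det J = -39.000).
Solving J·Δ = −F gives Δ = (0.846, -0.744).
Then the next iterate is (s, t)₁ = (-0.154, 0.256).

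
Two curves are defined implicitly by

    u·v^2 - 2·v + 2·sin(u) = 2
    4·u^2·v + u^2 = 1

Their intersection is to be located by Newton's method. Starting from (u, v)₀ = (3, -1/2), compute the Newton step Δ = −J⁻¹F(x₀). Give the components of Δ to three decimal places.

(-0.529, 0.190)

At (3, -1/2): F = (0.03224, -10.000).
Jacobian J = [[v^2 + 2·cos(u), 2·u·v - 2], [8·u·v + 2·u, 4·u^2]].
At the point, J = [[-1.72998, -5.000], [-6.000, 36.000]] (det J = -92.27946).
Solving J·Δ = −F gives Δ = (-0.529, 0.190).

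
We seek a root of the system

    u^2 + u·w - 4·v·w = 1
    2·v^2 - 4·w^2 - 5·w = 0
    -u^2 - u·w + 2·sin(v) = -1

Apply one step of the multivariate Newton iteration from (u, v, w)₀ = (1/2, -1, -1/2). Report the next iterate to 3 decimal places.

At (1/2, -1, -1/2): F = (-3.000, 3.500, -0.68294).
Jacobian J = [[2·u + w, -4·w, u - 4·v], [0, 4·v, -8·w - 5], [-2·u - w, 2·cos(v), -u]].
At the point, J = [[0.500, 2.000, 4.500], [0.000, -4.000, -1.000], [-0.500, 1.08060, -0.500]] (det J = -6.45970).
Solving J·Δ = −F gives Δ = (0.054, 0.799, 0.306).
Then the next iterate is (u, v, w)₁ = (0.554, -0.201, -0.194).

(0.554, -0.201, -0.194)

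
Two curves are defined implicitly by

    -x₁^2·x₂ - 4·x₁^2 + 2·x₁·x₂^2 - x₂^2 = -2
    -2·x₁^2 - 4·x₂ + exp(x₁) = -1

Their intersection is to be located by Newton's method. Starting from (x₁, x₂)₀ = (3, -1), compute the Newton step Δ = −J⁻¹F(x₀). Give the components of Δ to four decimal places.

At (3, -1): F = (-20.0000, 7.085537).
Jacobian J = [[-2·x₁·x₂ - 8·x₁ + 2·x₂^2, -x₁^2 + 4·x₁·x₂ - 2·x₂], [-4·x₁ + exp(x₁), -4]].
At the point, J = [[-16.0000, -19.0000], [8.085537, -4.0000]] (det J = 217.625202).
Solving J·Δ = −F gives Δ = (-0.9862, -0.2221).

(-0.9862, -0.2221)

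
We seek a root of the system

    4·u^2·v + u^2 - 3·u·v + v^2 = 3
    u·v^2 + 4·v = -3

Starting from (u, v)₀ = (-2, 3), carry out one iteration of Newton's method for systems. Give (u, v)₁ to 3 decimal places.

At (-2, 3): F = (76.000, -3.000).
Jacobian J = [[8·u·v + 2·u - 3·v, 4·u^2 - 3·u + 2·v], [v^2, 2·u·v + 4]].
At the point, J = [[-61.000, 28.000], [9.000, -8.000]] (det J = 236.000).
Solving J·Δ = −F gives Δ = (2.220, 2.123).
Then the next iterate is (u, v)₁ = (0.220, 5.123).

(0.220, 5.123)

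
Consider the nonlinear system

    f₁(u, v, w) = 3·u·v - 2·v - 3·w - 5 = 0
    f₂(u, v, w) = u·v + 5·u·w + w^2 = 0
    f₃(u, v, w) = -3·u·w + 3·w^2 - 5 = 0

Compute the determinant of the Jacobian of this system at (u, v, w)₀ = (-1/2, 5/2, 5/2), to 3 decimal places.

881.250

J = [[3·v, 3·u - 2, -3], [v + 5·w, u, 5·u + 2·w], [-3·w, 0, -3·u + 6·w]].
At the point, J = [[7.500, -3.500, -3.000], [15.000, -0.500, 2.500], [-7.500, 0.000, 16.500]].
det J = 881.250.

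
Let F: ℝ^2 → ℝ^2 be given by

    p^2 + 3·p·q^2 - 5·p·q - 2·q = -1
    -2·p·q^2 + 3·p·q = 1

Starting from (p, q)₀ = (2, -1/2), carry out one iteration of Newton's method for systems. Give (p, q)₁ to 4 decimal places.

At (2, -1/2): F = (12.5000, -5.0000).
Jacobian J = [[2·p + 3·q^2 - 5·q, 6·p·q - 5·p - 2], [-2·q^2 + 3·q, -4·p·q + 3·p]].
At the point, J = [[7.2500, -18.0000], [-2.0000, 10.0000]] (det J = 36.5000).
Solving J·Δ = −F gives Δ = (-0.9589, 0.3082).
Then the next iterate is (p, q)₁ = (1.0411, -0.1918).

(1.0411, -0.1918)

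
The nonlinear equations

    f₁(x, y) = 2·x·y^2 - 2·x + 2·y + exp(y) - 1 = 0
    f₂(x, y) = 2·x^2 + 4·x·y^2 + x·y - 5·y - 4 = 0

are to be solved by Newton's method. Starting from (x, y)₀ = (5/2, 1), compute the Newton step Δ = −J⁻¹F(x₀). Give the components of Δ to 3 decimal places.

(-0.772, -0.253)

At (5/2, 1): F = (3.71828, 16.000).
Jacobian J = [[2·y^2 - 2, 4·x·y + exp(y) + 2], [4·x + 4·y^2 + y, 8·x·y + x - 5]].
At the point, J = [[0.000, 14.71828], [15.000, 17.500]] (det J = -220.77423).
Solving J·Δ = −F gives Δ = (-0.772, -0.253).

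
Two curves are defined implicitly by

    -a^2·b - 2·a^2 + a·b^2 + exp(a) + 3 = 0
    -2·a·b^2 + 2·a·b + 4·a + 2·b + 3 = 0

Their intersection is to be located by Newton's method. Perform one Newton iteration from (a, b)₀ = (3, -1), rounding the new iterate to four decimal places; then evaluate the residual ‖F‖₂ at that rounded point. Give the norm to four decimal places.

8.0303

At (3, -1): F = (17.085537, 1.0000).
Jacobian J = [[-2·a·b - 4·a + b^2 + exp(a), -a^2 + 2·a·b], [-2·b^2 + 2·b + 4, -4·a·b + 2·a + 2]].
At the point, J = [[15.085537, -15.0000], [0.0000, 20.0000]] (det J = 301.710738).
Solving J·Δ = −F gives Δ = (-1.1823, -0.0500).
Then the next iterate is (a, b)₁ = (1.8177, -1.0500).
Re-evaluating at (1.8177, -1.0500): F = (8.022862, 0.345602), so ‖F‖₂ = 8.0303.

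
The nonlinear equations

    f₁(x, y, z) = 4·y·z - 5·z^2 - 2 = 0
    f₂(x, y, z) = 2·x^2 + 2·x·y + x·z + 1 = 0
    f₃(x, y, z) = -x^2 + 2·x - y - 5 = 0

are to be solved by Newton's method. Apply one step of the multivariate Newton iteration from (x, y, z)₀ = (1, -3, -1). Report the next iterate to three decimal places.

At (1, -3, -1): F = (5.000, -4.000, -1.000).
Jacobian J = [[0, 4·z, 4·y - 10·z], [4·x + 2·y + z, 2·x, x], [-2·x + 2, -1, 0]].
At the point, J = [[0.000, -4.000, -2.000], [-3.000, 2.000, 1.000], [0.000, -1.000, 0.000]] (det J = -6.000).
Solving J·Δ = −F gives Δ = (-0.500, -1.000, 4.500).
Then the next iterate is (x, y, z)₁ = (0.500, -4.000, 3.500).

(0.500, -4.000, 3.500)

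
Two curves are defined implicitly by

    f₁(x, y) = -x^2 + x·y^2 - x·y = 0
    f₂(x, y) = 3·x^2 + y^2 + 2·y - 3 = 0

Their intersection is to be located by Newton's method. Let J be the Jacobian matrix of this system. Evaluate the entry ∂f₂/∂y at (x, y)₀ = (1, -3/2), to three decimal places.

-1.000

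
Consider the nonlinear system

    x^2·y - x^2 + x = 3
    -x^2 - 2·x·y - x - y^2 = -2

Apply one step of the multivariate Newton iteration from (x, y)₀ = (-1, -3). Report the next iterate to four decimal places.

At (-1, -3): F = (-8.0000, -13.0000).
Jacobian J = [[2·x·y - 2·x + 1, x^2], [-2·x - 2·y - 1, -2·x - 2·y]].
At the point, J = [[9.0000, 1.0000], [7.0000, 8.0000]] (det J = 65.0000).
Solving J·Δ = −F gives Δ = (0.7846, 0.9385).
Then the next iterate is (x, y)₁ = (-0.2154, -2.0615).

(-0.2154, -2.0615)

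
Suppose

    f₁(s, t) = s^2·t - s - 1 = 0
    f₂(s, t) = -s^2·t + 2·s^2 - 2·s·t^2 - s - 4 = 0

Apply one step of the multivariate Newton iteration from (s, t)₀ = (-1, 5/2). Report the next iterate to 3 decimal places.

(-0.675, 1.952)

At (-1, 5/2): F = (2.500, 9.000).
Jacobian J = [[2·s·t - 1, s^2], [-2·s·t + 4·s - 2·t^2 - 1, -s^2 - 4·s·t]].
At the point, J = [[-6.000, 1.000], [-12.500, 9.000]] (det J = -41.500).
Solving J·Δ = −F gives Δ = (0.325, -0.548).
Then the next iterate is (s, t)₁ = (-0.675, 1.952).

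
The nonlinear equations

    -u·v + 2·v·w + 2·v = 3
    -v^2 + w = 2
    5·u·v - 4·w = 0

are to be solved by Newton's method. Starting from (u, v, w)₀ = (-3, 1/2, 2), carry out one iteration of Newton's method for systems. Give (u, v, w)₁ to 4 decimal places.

(5.5000, 0.7500, 2.5000)

At (-3, 1/2, 2): F = (1.5000, -0.2500, -15.5000).
Jacobian J = [[-v, -u + 2·w + 2, 2·v], [0, -2·v, 1], [5·v, 5·u, -4]].
At the point, J = [[-0.5000, 9.0000, 1.0000], [0.0000, -1.0000, 1.0000], [2.5000, -15.0000, -4.0000]] (det J = 15.5000).
Solving J·Δ = −F gives Δ = (8.5000, 0.2500, 0.5000).
Then the next iterate is (u, v, w)₁ = (5.5000, 0.7500, 2.5000).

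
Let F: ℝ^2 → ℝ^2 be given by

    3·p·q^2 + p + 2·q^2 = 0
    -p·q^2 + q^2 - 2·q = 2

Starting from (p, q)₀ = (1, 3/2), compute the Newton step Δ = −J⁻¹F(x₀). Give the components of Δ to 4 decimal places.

At (1, 3/2): F = (12.2500, -5.0000).
Jacobian J = [[3·q^2 + 1, 6·p·q + 4·q], [-q^2, -2·p·q + 2·q - 2]].
At the point, J = [[7.7500, 15.0000], [-2.2500, -2.0000]] (det J = 18.2500).
Solving J·Δ = −F gives Δ = (-2.7671, 0.6130).

(-2.7671, 0.6130)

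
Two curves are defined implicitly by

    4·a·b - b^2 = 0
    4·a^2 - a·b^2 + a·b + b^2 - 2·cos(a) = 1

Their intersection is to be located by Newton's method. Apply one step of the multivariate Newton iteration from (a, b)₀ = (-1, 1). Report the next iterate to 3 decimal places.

(-0.945, 0.203)

At (-1, 1): F = (-5.000, 2.91940).
Jacobian J = [[4·b, 4·a - 2·b], [8·a - b^2 + b + 2·sin(a), -2·a·b + a + 2·b]].
At the point, J = [[4.000, -6.000], [-9.68294, 3.000]] (det J = -46.09765).
Solving J·Δ = −F gives Δ = (0.055, -0.797).
Then the next iterate is (a, b)₁ = (-0.945, 0.203).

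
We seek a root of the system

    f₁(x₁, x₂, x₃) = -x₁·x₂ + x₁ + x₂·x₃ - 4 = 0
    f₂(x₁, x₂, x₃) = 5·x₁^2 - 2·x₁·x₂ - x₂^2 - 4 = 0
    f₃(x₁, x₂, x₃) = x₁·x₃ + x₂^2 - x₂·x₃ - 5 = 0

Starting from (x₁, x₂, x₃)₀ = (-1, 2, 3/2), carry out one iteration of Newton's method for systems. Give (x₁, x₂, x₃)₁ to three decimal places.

At (-1, 2, 3/2): F = (0.000, 1.000, -5.500).
Jacobian J = [[-x₂ + 1, -x₁ + x₃, x₂], [10·x₁ - 2·x₂, -2·x₁ - 2·x₂, 0], [x₃, 2·x₂ - x₃, x₁ - x₂]].
At the point, J = [[-1.000, 2.500, 2.000], [-14.000, -2.000, 0.000], [1.500, 2.500, -3.000]] (det J = -175.000).
Solving J·Δ = −F gives Δ = (-0.054, 0.880, -1.127).
Then the next iterate is (x₁, x₂, x₃)₁ = (-1.054, 2.880, 0.373).

(-1.054, 2.880, 0.373)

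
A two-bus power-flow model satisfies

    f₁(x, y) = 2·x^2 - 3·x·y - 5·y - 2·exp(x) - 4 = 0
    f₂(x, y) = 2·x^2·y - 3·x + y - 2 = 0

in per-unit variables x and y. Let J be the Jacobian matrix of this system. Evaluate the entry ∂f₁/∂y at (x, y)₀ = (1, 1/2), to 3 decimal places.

∂f₁/∂y = -3·x - 5.
At (1, 1/2) this is -8.000.

-8.000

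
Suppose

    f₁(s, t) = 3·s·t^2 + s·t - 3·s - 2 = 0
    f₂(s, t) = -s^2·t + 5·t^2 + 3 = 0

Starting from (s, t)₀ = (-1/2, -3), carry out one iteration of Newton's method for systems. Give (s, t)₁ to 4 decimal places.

(-0.5595, -1.3825)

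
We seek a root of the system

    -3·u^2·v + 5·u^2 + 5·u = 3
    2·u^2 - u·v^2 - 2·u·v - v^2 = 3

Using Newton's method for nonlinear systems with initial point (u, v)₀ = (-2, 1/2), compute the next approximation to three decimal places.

At (-2, 1/2): F = (1.000, 7.250).
Jacobian J = [[-6·u·v + 10·u + 5, -3·u^2], [4·u - v^2 - 2·v, -2·u·v - 2·u - 2·v]].
At the point, J = [[-9.000, -12.000], [-9.250, 5.000]] (det J = -156.000).
Solving J·Δ = −F gives Δ = (0.590, -0.359).
Then the next iterate is (u, v)₁ = (-1.410, 0.141).

(-1.410, 0.141)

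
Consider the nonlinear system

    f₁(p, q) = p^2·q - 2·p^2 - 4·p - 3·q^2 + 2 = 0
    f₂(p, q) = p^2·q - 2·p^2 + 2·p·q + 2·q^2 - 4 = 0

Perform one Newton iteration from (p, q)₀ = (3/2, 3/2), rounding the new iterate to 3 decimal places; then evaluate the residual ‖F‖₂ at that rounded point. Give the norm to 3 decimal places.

2.676

At (3/2, 3/2): F = (-11.875, 3.875).
Jacobian J = [[2·p·q - 4·p - 4, p^2 - 6·q], [2·p·q - 4·p + 2·q, p^2 + 2·p + 4·q]].
At the point, J = [[-5.500, -6.750], [1.500, 11.250]] (det J = -51.750).
Solving J·Δ = −F gives Δ = (-2.076, -0.068).
Then the next iterate is (p, q)₁ = (-0.576, 1.432).
Re-evaluating at (-0.576, 1.432): F = (-2.03632, -1.73686), so ‖F‖₂ = 2.676.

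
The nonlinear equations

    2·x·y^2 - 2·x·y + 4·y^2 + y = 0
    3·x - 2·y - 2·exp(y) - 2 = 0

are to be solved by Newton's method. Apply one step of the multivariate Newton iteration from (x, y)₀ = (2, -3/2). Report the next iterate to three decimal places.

At (2, -3/2): F = (22.500, 6.55374).
Jacobian J = [[2·y^2 - 2·y, 4·x·y - 2·x + 8·y + 1], [3, -2·exp(y) - 2]].
At the point, J = [[7.500, -27.000], [3.000, -2.44626]] (det J = 62.65305).
Solving J·Δ = −F gives Δ = (-1.946, 0.293).
Then the next iterate is (x, y)₁ = (0.054, -1.207).

(0.054, -1.207)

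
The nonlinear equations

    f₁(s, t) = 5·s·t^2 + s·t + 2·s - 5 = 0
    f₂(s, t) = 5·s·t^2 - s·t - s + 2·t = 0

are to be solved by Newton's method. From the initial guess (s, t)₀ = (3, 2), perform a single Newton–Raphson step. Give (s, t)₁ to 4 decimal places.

At (3, 2): F = (67.0000, 55.0000).
Jacobian J = [[5·t^2 + t + 2, 10·s·t + s], [5·t^2 - t - 1, 10·s·t - s + 2]].
At the point, J = [[24.0000, 63.0000], [17.0000, 59.0000]] (det J = 345.0000).
Solving J·Δ = −F gives Δ = (-1.4145, -0.5246).
Then the next iterate is (s, t)₁ = (1.5855, 1.4754).

(1.5855, 1.4754)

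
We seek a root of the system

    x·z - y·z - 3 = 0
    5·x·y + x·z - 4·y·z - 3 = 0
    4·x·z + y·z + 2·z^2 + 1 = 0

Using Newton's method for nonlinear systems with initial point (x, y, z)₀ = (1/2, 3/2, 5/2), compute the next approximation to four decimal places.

At (1/2, 3/2, 5/2): F = (-5.5000, -13.0000, 22.2500).
Jacobian J = [[z, -z, x - y], [5·y + z, 5·x - 4·z, x - 4·y], [4·z, z, 4·x + y + 4·z]].
At the point, J = [[2.5000, -2.5000, -1.0000], [10.0000, -7.5000, -5.5000], [10.0000, 2.5000, 13.5000]] (det J = 156.2500).
Solving J·Δ = −F gives Δ = (-1.3700, -3.5820, 0.0300).
Then the next iterate is (x, y, z)₁ = (-0.8700, -2.0820, 2.5300).

(-0.8700, -2.0820, 2.5300)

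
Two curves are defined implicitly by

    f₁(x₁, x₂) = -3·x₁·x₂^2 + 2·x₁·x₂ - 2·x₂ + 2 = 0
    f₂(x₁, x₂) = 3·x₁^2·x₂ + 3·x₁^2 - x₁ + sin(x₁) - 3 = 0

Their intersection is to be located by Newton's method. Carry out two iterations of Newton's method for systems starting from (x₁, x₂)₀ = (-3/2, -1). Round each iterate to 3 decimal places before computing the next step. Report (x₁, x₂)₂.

(-1.289, 0.564)

At (-3/2, -1): F = (11.500, -2.49749).
Jacobian J = [[-3·x₂^2 + 2·x₂, -6·x₁·x₂ + 2·x₁ - 2], [6·x₁·x₂ + 6·x₁ + cos(x₁) - 1, 3·x₁^2]].
At the point, J = [[-5.000, -14.000], [-0.92926, 6.750]] (det J = -46.75968).
Solving J·Δ = −F gives Δ = (0.912, 0.496).
Then the next iterate is (x₁, x₂)₁ = (-0.588, -0.504).
Round to (-0.588, -0.504) and repeat: F = (4.04879, -2.45223), J = [[-1.77005, -4.95411], [-1.91784, 1.03723]].
Δ = (-0.701, 1.068), so (x₁, x₂)₂ = (-1.289, 0.564).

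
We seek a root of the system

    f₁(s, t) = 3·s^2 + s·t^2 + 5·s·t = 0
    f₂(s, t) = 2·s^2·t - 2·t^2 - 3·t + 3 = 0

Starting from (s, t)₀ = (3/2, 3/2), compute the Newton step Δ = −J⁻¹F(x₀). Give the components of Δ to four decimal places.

At (3/2, 3/2): F = (21.3750, 0.7500).
Jacobian J = [[6·s + t^2 + 5·t, 2·s·t + 5·s], [4·s·t, 2·s^2 - 4·t - 3]].
At the point, J = [[18.7500, 12.0000], [9.0000, -4.5000]] (det J = -192.3750).
Solving J·Δ = −F gives Δ = (-0.5468, -0.9269).

(-0.5468, -0.9269)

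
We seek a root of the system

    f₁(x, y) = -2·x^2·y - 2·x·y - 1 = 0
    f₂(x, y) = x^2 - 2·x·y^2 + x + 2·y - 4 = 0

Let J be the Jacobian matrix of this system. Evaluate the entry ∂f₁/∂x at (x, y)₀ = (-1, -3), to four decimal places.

∂f₁/∂x = -4·x·y - 2·y.
At (-1, -3) this is -6.0000.

-6.0000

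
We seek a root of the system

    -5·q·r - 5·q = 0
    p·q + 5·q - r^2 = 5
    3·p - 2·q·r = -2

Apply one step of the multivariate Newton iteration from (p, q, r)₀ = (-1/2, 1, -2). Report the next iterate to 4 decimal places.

(-1.4468, 1.1702, -0.8298)

At (-1/2, 1, -2): F = (5.0000, -4.5000, 4.5000).
Jacobian J = [[0, -5·r - 5, -5·q], [q, p + 5, -2·r], [3, -2·r, -2·q]].
At the point, J = [[0.0000, 5.0000, -5.0000], [1.0000, 4.5000, 4.0000], [3.0000, 4.0000, -2.0000]] (det J = 117.5000).
Solving J·Δ = −F gives Δ = (-0.9468, 0.1702, 1.1702).
Then the next iterate is (p, q, r)₁ = (-1.4468, 1.1702, -0.8298).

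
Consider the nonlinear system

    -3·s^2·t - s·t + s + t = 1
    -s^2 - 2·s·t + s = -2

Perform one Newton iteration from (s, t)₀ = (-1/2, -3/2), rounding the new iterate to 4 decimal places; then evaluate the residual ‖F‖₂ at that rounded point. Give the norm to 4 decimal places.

3.0799

At (-1/2, -3/2): F = (-2.6250, -0.2500).
Jacobian J = [[-6·s·t - t + 1, -3·s^2 - s + 1], [-2·s - 2·t + 1, -2·s]].
At the point, J = [[-2.0000, 0.7500], [5.0000, 1.0000]] (det J = -5.7500).
Solving J·Δ = −F gives Δ = (-0.4239, 2.3696).
Then the next iterate is (s, t)₁ = (-0.9239, 0.8696).
Re-evaluating at (-0.9239, 0.8696): F = (-2.477725, 1.829356), so ‖F‖₂ = 3.0799.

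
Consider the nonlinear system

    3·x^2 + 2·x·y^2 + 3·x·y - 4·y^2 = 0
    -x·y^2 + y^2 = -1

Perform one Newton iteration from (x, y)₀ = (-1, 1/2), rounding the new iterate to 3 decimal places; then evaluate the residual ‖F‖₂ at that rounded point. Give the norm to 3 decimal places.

1.024

At (-1, 1/2): F = (0.000, 1.500).
Jacobian J = [[6·x + 2·y^2 + 3·y, 4·x·y + 3·x - 8·y], [-y^2, -2·x·y + 2·y]].
At the point, J = [[-4.000, -9.000], [-0.250, 2.000]] (det J = -10.250).
Solving J·Δ = −F gives Δ = (1.317, -0.585).
Then the next iterate is (x, y)₁ = (0.317, -0.085).
Re-evaluating at (0.317, -0.085): F = (0.19631, 1.00493), so ‖F‖₂ = 1.024.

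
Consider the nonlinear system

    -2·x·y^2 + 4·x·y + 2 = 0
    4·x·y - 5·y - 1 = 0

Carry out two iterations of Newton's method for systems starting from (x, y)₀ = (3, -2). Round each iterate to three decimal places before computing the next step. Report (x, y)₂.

(1.268, -0.738)

At (3, -2): F = (-46.000, -15.000).
Jacobian J = [[-2·y^2 + 4·y, -4·x·y + 4·x], [4·y, 4·x - 5]].
At the point, J = [[-16.000, 36.000], [-8.000, 7.000]] (det J = 176.000).
Solving J·Δ = −F gives Δ = (-1.239, 0.727).
Then the next iterate is (x, y)₁ = (1.761, -1.273).
Round to (1.761, -1.273) and repeat: F = (-12.67452, -3.60201), J = [[-8.33306, 16.01101], [-5.092, 2.044]].
Δ = (-0.493, 0.535), so (x, y)₂ = (1.268, -0.738).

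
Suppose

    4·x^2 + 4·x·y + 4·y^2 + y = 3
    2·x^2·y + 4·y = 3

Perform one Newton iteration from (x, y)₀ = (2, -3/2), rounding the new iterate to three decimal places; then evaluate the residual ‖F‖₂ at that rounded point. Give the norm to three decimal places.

7.043

At (2, -3/2): F = (8.500, -21.000).
Jacobian J = [[8·x + 4·y, 4·x + 8·y + 1], [4·x·y, 2·x^2 + 4]].
At the point, J = [[10.000, -3.000], [-12.000, 12.000]] (det J = 84.000).
Solving J·Δ = −F gives Δ = (-0.464, 1.286).
Then the next iterate is (x, y)₁ = (1.536, -0.214).
Re-evaluating at (1.536, -0.214): F = (5.09155, -4.86578), so ‖F‖₂ = 7.043.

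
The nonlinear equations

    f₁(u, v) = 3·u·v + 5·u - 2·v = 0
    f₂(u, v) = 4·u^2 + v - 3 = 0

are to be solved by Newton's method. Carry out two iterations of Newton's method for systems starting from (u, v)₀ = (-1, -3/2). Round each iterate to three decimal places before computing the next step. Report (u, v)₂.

At (-1, -3/2): F = (2.500, -0.500).
Jacobian J = [[3·v + 5, 3·u - 2], [8·u, 1]].
At the point, J = [[0.500, -5.000], [-8.000, 1.000]] (det J = -39.500).
Solving J·Δ = −F gives Δ = (0.000, 0.500).
Then the next iterate is (u, v)₁ = (-1.000, -1.000).
Round to (-1.000, -1.000) and repeat: F = (0.000, 0.000), J = [[2.000, -5.000], [-8.000, 1.000]].
Δ = (0.000, 0.000), so (u, v)₂ = (-1.000, -1.000).

(-1.000, -1.000)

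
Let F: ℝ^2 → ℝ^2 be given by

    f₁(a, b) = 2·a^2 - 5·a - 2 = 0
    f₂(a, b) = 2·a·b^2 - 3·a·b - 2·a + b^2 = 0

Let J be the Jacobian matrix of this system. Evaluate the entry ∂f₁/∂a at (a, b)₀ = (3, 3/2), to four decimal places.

∂f₁/∂a = 4·a - 5.
At (3, 3/2) this is 7.0000.

7.0000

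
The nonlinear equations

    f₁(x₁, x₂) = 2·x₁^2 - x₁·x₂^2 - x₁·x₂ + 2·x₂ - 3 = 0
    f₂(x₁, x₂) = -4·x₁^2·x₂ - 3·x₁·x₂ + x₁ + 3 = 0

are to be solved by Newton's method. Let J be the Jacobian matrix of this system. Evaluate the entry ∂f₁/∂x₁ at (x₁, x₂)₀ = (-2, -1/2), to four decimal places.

∂f₁/∂x₁ = 4·x₁ - x₂^2 - x₂.
At (-2, -1/2) this is -7.7500.

-7.7500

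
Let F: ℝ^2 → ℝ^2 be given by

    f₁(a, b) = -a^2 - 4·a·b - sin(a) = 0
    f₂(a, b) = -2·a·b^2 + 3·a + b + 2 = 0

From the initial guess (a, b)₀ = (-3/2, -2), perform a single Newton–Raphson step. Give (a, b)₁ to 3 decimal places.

(-0.383, -1.826)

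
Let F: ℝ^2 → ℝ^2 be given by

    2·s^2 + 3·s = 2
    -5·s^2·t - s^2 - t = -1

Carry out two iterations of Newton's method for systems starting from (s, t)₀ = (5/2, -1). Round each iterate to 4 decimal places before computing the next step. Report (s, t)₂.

(0.6015, -0.6859)

At (5/2, -1): F = (18.0000, 27.0000).
Jacobian J = [[4·s + 3, 0], [-10·s·t - 2·s, -5·s^2 - 1]].
At the point, J = [[13.0000, 0.0000], [20.0000, -32.2500]] (det J = -419.2500).
Solving J·Δ = −F gives Δ = (-1.3846, -0.0215).
Then the next iterate is (s, t)₁ = (1.1154, -1.0215).
Round to (1.1154, -1.0215) and repeat: F = (3.834434, 7.131711), J = [[7.4616, 0.0000], [9.163011, -7.220586]].
Δ = (-0.5139, 0.3356), so (s, t)₂ = (0.6015, -0.6859).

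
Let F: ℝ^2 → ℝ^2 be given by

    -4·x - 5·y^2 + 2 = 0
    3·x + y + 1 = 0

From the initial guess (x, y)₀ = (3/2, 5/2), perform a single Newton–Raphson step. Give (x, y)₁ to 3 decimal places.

At (3/2, 5/2): F = (-35.250, 8.000).
Jacobian J = [[-4, -10·y], [3, 1]].
At the point, J = [[-4.000, -25.000], [3.000, 1.000]] (det J = 71.000).
Solving J·Δ = −F gives Δ = (-2.320, -1.039).
Then the next iterate is (x, y)₁ = (-0.820, 1.461).

(-0.820, 1.461)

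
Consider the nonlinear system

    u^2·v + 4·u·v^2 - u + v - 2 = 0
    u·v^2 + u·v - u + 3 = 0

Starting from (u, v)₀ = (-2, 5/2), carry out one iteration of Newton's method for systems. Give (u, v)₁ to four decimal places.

(-2.1211, 1.3801)

At (-2, 5/2): F = (-37.5000, -12.5000).
Jacobian J = [[2·u·v + 4·v^2 - 1, u^2 + 8·u·v + 1], [v^2 + v - 1, 2·u·v + u]].
At the point, J = [[14.0000, -35.0000], [7.7500, -12.0000]] (det J = 103.2500).
Solving J·Δ = −F gives Δ = (-0.1211, -1.1199).
Then the next iterate is (u, v)₁ = (-2.1211, 1.3801).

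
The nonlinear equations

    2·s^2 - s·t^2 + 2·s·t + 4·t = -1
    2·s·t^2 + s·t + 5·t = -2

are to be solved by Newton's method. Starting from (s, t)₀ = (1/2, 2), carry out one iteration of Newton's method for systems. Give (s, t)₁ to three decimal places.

(4.068, -3.545)

At (1/2, 2): F = (9.500, 17.000).
Jacobian J = [[4·s - t^2 + 2·t, -2·s·t + 2·s + 4], [2·t^2 + t, 4·s·t + s + 5]].
At the point, J = [[2.000, 3.000], [10.000, 9.500]] (det J = -11.000).
Solving J·Δ = −F gives Δ = (3.568, -5.545).
Then the next iterate is (s, t)₁ = (4.068, -3.545).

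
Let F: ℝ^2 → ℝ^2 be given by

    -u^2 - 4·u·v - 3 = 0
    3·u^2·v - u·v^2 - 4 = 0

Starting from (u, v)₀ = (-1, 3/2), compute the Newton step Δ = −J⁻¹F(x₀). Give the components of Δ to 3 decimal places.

At (-1, 3/2): F = (2.000, 2.750).
Jacobian J = [[-2·u - 4·v, -4·u], [6·u·v - v^2, 3·u^2 - 2·u·v]].
At the point, J = [[-4.000, 4.000], [-11.250, 6.000]] (det J = 21.000).
Solving J·Δ = −F gives Δ = (-0.048, -0.548).

(-0.048, -0.548)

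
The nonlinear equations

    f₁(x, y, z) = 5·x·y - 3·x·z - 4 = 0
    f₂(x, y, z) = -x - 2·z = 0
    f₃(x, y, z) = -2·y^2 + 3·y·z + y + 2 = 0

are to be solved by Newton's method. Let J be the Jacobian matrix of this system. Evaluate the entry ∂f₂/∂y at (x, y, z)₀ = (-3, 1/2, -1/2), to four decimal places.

0.0000

∂f₂/∂y = 0.
At (-3, 1/2, -1/2) this is 0.0000.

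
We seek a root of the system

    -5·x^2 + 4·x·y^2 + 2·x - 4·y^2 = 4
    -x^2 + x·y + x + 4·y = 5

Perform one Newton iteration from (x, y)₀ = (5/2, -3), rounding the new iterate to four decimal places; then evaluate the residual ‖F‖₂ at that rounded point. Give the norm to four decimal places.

302.6410

At (5/2, -3): F = (23.7500, -28.2500).
Jacobian J = [[-10·x + 4·y^2 + 2, 8·x·y - 8·y], [-2·x + y + 1, x + 4]].
At the point, J = [[13.0000, -36.0000], [-7.0000, 6.5000]] (det J = -167.5000).
Solving J·Δ = −F gives Δ = (-5.1500, -1.2000).
Then the next iterate is (x, y)₁ = (-2.6500, -4.2000).
Re-evaluating at (-2.6500, -4.2000): F = (-301.9565, -20.3425), so ‖F‖₂ = 302.6410.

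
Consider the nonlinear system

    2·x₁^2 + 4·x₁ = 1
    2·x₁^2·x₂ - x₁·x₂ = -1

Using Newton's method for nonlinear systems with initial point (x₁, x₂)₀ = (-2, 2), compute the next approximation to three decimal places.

At (-2, 2): F = (-1.000, 21.000).
Jacobian J = [[4·x₁ + 4, 0], [4·x₁·x₂ - x₂, 2·x₁^2 - x₁]].
At the point, J = [[-4.000, 0.000], [-18.000, 10.000]] (det J = -40.000).
Solving J·Δ = −F gives Δ = (-0.250, -2.550).
Then the next iterate is (x₁, x₂)₁ = (-2.250, -0.550).

(-2.250, -0.550)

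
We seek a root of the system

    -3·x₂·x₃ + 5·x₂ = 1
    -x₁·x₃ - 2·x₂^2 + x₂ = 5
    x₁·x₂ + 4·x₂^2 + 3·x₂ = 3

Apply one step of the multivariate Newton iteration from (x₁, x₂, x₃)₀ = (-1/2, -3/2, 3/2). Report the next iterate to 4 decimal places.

(-3.7393, -0.7517, 1.8057)

At (-1/2, -3/2, 3/2): F = (-1.7500, -10.2500, 2.2500).
Jacobian J = [[0, -3·x₃ + 5, -3·x₂], [-x₃, -4·x₂ + 1, -x₁], [x₂, x₁ + 8·x₂ + 3, 0]].
At the point, J = [[0.0000, 0.5000, 4.5000], [-1.5000, 7.0000, 0.5000], [-1.5000, -9.5000, 0.0000]] (det J = 111.0000).
Solving J·Δ = −F gives Δ = (-3.2393, 0.7483, 0.3057).
Then the next iterate is (x₁, x₂, x₃)₁ = (-3.7393, -0.7517, 1.8057).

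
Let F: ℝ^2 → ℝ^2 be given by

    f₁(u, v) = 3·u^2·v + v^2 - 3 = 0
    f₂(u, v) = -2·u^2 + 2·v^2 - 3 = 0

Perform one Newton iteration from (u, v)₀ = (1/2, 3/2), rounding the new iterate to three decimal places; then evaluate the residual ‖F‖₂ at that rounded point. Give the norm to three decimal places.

At (1/2, 3/2): F = (0.375, 1.000).
Jacobian J = [[6·u·v, 3·u^2 + 2·v], [-4·u, 4·v]].
At the point, J = [[4.500, 3.750], [-2.000, 6.000]] (det J = 34.500).
Solving J·Δ = −F gives Δ = (0.043, -0.152).
Then the next iterate is (u, v)₁ = (0.543, 1.348).
Re-evaluating at (0.543, 1.348): F = (0.00947, 0.04451), so ‖F‖₂ = 0.046.

0.046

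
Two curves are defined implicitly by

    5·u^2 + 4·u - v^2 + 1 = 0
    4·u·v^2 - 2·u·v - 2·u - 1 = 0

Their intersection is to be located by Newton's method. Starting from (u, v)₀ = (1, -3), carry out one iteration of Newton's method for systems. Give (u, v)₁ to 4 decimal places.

At (1, -3): F = (1.0000, 39.0000).
Jacobian J = [[10·u + 4, -2·v], [4·v^2 - 2·v - 2, 8·u·v - 2·u]].
At the point, J = [[14.0000, 6.0000], [40.0000, -26.0000]] (det J = -604.0000).
Solving J·Δ = −F gives Δ = (-0.4305, 0.8377).
Then the next iterate is (u, v)₁ = (0.5695, -2.1623).

(0.5695, -2.1623)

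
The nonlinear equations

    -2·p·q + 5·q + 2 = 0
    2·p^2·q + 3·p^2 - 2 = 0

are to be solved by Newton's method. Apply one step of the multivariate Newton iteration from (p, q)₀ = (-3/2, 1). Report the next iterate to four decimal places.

At (-3/2, 1): F = (10.0000, 9.2500).
Jacobian J = [[-2·q, -2·p + 5], [4·p·q + 6·p, 2·p^2]].
At the point, J = [[-2.0000, 8.0000], [-15.0000, 4.5000]] (det J = 111.0000).
Solving J·Δ = −F gives Δ = (0.2613, -1.1847).
Then the next iterate is (p, q)₁ = (-1.2387, -0.1847).

(-1.2387, -0.1847)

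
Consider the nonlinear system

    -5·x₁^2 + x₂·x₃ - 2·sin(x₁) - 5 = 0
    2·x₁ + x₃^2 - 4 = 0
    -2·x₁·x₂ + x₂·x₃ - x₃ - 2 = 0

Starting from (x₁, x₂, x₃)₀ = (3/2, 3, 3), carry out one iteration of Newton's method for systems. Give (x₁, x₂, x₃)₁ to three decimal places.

(0.350, 1.227, 2.050)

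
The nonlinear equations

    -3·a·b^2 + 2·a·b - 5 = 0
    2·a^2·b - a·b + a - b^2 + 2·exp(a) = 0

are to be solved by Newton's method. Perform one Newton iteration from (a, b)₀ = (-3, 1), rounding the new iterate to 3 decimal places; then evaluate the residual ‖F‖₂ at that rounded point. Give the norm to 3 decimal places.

At (-3, 1): F = (-2.000, 17.09957).
Jacobian J = [[-3·b^2 + 2·b, -6·a·b + 2·a], [4·a·b - b + 2·exp(a) + 1, 2·a^2 - a - 2·b]].
At the point, J = [[-1.000, 12.000], [-11.90043, 19.000]] (det J = 123.80511).
Solving J·Δ = −F gives Δ = (1.964, 0.330).
Then the next iterate is (a, b)₁ = (-1.036, 1.330).
Re-evaluating at (-1.036, 1.330): F = (-2.25802, 2.13769), so ‖F‖₂ = 3.109.

3.109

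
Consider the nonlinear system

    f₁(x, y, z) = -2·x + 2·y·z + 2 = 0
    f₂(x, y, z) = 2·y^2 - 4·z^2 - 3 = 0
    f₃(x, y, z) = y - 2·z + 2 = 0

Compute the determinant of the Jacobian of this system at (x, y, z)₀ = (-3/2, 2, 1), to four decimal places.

16.0000

J = [[-2, 2·z, 2·y], [0, 4·y, -8·z], [0, 1, -2]].
At the point, J = [[-2.0000, 2.0000, 4.0000], [0.0000, 8.0000, -8.0000], [0.0000, 1.0000, -2.0000]].
det J = 16.0000.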